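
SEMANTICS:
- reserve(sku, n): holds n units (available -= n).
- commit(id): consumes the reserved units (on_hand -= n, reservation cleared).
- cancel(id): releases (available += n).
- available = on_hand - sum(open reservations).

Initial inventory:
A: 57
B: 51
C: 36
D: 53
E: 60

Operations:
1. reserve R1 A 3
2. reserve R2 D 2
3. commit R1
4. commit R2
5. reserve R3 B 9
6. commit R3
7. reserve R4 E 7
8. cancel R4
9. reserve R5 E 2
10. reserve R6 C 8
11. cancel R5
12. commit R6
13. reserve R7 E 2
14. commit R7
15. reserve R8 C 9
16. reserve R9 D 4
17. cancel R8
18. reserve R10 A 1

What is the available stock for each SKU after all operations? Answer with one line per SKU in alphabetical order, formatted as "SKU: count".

Answer: A: 53
B: 42
C: 28
D: 47
E: 58

Derivation:
Step 1: reserve R1 A 3 -> on_hand[A=57 B=51 C=36 D=53 E=60] avail[A=54 B=51 C=36 D=53 E=60] open={R1}
Step 2: reserve R2 D 2 -> on_hand[A=57 B=51 C=36 D=53 E=60] avail[A=54 B=51 C=36 D=51 E=60] open={R1,R2}
Step 3: commit R1 -> on_hand[A=54 B=51 C=36 D=53 E=60] avail[A=54 B=51 C=36 D=51 E=60] open={R2}
Step 4: commit R2 -> on_hand[A=54 B=51 C=36 D=51 E=60] avail[A=54 B=51 C=36 D=51 E=60] open={}
Step 5: reserve R3 B 9 -> on_hand[A=54 B=51 C=36 D=51 E=60] avail[A=54 B=42 C=36 D=51 E=60] open={R3}
Step 6: commit R3 -> on_hand[A=54 B=42 C=36 D=51 E=60] avail[A=54 B=42 C=36 D=51 E=60] open={}
Step 7: reserve R4 E 7 -> on_hand[A=54 B=42 C=36 D=51 E=60] avail[A=54 B=42 C=36 D=51 E=53] open={R4}
Step 8: cancel R4 -> on_hand[A=54 B=42 C=36 D=51 E=60] avail[A=54 B=42 C=36 D=51 E=60] open={}
Step 9: reserve R5 E 2 -> on_hand[A=54 B=42 C=36 D=51 E=60] avail[A=54 B=42 C=36 D=51 E=58] open={R5}
Step 10: reserve R6 C 8 -> on_hand[A=54 B=42 C=36 D=51 E=60] avail[A=54 B=42 C=28 D=51 E=58] open={R5,R6}
Step 11: cancel R5 -> on_hand[A=54 B=42 C=36 D=51 E=60] avail[A=54 B=42 C=28 D=51 E=60] open={R6}
Step 12: commit R6 -> on_hand[A=54 B=42 C=28 D=51 E=60] avail[A=54 B=42 C=28 D=51 E=60] open={}
Step 13: reserve R7 E 2 -> on_hand[A=54 B=42 C=28 D=51 E=60] avail[A=54 B=42 C=28 D=51 E=58] open={R7}
Step 14: commit R7 -> on_hand[A=54 B=42 C=28 D=51 E=58] avail[A=54 B=42 C=28 D=51 E=58] open={}
Step 15: reserve R8 C 9 -> on_hand[A=54 B=42 C=28 D=51 E=58] avail[A=54 B=42 C=19 D=51 E=58] open={R8}
Step 16: reserve R9 D 4 -> on_hand[A=54 B=42 C=28 D=51 E=58] avail[A=54 B=42 C=19 D=47 E=58] open={R8,R9}
Step 17: cancel R8 -> on_hand[A=54 B=42 C=28 D=51 E=58] avail[A=54 B=42 C=28 D=47 E=58] open={R9}
Step 18: reserve R10 A 1 -> on_hand[A=54 B=42 C=28 D=51 E=58] avail[A=53 B=42 C=28 D=47 E=58] open={R10,R9}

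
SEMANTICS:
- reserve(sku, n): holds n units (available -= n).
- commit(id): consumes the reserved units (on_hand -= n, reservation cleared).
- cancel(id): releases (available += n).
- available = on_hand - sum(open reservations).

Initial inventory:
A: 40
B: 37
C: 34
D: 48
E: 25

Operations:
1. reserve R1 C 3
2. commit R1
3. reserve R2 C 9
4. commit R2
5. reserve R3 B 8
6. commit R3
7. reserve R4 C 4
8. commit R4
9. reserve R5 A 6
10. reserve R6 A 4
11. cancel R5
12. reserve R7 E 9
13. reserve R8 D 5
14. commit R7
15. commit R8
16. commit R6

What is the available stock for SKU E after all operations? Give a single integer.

Answer: 16

Derivation:
Step 1: reserve R1 C 3 -> on_hand[A=40 B=37 C=34 D=48 E=25] avail[A=40 B=37 C=31 D=48 E=25] open={R1}
Step 2: commit R1 -> on_hand[A=40 B=37 C=31 D=48 E=25] avail[A=40 B=37 C=31 D=48 E=25] open={}
Step 3: reserve R2 C 9 -> on_hand[A=40 B=37 C=31 D=48 E=25] avail[A=40 B=37 C=22 D=48 E=25] open={R2}
Step 4: commit R2 -> on_hand[A=40 B=37 C=22 D=48 E=25] avail[A=40 B=37 C=22 D=48 E=25] open={}
Step 5: reserve R3 B 8 -> on_hand[A=40 B=37 C=22 D=48 E=25] avail[A=40 B=29 C=22 D=48 E=25] open={R3}
Step 6: commit R3 -> on_hand[A=40 B=29 C=22 D=48 E=25] avail[A=40 B=29 C=22 D=48 E=25] open={}
Step 7: reserve R4 C 4 -> on_hand[A=40 B=29 C=22 D=48 E=25] avail[A=40 B=29 C=18 D=48 E=25] open={R4}
Step 8: commit R4 -> on_hand[A=40 B=29 C=18 D=48 E=25] avail[A=40 B=29 C=18 D=48 E=25] open={}
Step 9: reserve R5 A 6 -> on_hand[A=40 B=29 C=18 D=48 E=25] avail[A=34 B=29 C=18 D=48 E=25] open={R5}
Step 10: reserve R6 A 4 -> on_hand[A=40 B=29 C=18 D=48 E=25] avail[A=30 B=29 C=18 D=48 E=25] open={R5,R6}
Step 11: cancel R5 -> on_hand[A=40 B=29 C=18 D=48 E=25] avail[A=36 B=29 C=18 D=48 E=25] open={R6}
Step 12: reserve R7 E 9 -> on_hand[A=40 B=29 C=18 D=48 E=25] avail[A=36 B=29 C=18 D=48 E=16] open={R6,R7}
Step 13: reserve R8 D 5 -> on_hand[A=40 B=29 C=18 D=48 E=25] avail[A=36 B=29 C=18 D=43 E=16] open={R6,R7,R8}
Step 14: commit R7 -> on_hand[A=40 B=29 C=18 D=48 E=16] avail[A=36 B=29 C=18 D=43 E=16] open={R6,R8}
Step 15: commit R8 -> on_hand[A=40 B=29 C=18 D=43 E=16] avail[A=36 B=29 C=18 D=43 E=16] open={R6}
Step 16: commit R6 -> on_hand[A=36 B=29 C=18 D=43 E=16] avail[A=36 B=29 C=18 D=43 E=16] open={}
Final available[E] = 16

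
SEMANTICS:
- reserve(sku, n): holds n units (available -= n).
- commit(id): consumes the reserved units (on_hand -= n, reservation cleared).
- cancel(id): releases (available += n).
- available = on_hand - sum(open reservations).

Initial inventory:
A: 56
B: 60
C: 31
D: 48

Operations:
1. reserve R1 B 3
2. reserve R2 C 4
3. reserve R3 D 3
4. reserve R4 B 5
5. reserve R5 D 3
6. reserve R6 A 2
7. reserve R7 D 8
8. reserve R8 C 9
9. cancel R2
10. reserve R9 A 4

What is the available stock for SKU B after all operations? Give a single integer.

Answer: 52

Derivation:
Step 1: reserve R1 B 3 -> on_hand[A=56 B=60 C=31 D=48] avail[A=56 B=57 C=31 D=48] open={R1}
Step 2: reserve R2 C 4 -> on_hand[A=56 B=60 C=31 D=48] avail[A=56 B=57 C=27 D=48] open={R1,R2}
Step 3: reserve R3 D 3 -> on_hand[A=56 B=60 C=31 D=48] avail[A=56 B=57 C=27 D=45] open={R1,R2,R3}
Step 4: reserve R4 B 5 -> on_hand[A=56 B=60 C=31 D=48] avail[A=56 B=52 C=27 D=45] open={R1,R2,R3,R4}
Step 5: reserve R5 D 3 -> on_hand[A=56 B=60 C=31 D=48] avail[A=56 B=52 C=27 D=42] open={R1,R2,R3,R4,R5}
Step 6: reserve R6 A 2 -> on_hand[A=56 B=60 C=31 D=48] avail[A=54 B=52 C=27 D=42] open={R1,R2,R3,R4,R5,R6}
Step 7: reserve R7 D 8 -> on_hand[A=56 B=60 C=31 D=48] avail[A=54 B=52 C=27 D=34] open={R1,R2,R3,R4,R5,R6,R7}
Step 8: reserve R8 C 9 -> on_hand[A=56 B=60 C=31 D=48] avail[A=54 B=52 C=18 D=34] open={R1,R2,R3,R4,R5,R6,R7,R8}
Step 9: cancel R2 -> on_hand[A=56 B=60 C=31 D=48] avail[A=54 B=52 C=22 D=34] open={R1,R3,R4,R5,R6,R7,R8}
Step 10: reserve R9 A 4 -> on_hand[A=56 B=60 C=31 D=48] avail[A=50 B=52 C=22 D=34] open={R1,R3,R4,R5,R6,R7,R8,R9}
Final available[B] = 52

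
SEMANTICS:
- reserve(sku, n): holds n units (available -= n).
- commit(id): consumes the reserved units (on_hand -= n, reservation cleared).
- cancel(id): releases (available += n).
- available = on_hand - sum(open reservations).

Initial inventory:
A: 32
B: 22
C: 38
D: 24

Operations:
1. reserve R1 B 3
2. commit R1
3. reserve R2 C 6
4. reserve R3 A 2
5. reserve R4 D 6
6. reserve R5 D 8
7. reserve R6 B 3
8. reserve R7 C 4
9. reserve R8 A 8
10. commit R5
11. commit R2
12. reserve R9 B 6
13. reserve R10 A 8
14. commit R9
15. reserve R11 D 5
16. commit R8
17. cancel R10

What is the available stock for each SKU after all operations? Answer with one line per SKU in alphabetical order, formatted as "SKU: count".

Step 1: reserve R1 B 3 -> on_hand[A=32 B=22 C=38 D=24] avail[A=32 B=19 C=38 D=24] open={R1}
Step 2: commit R1 -> on_hand[A=32 B=19 C=38 D=24] avail[A=32 B=19 C=38 D=24] open={}
Step 3: reserve R2 C 6 -> on_hand[A=32 B=19 C=38 D=24] avail[A=32 B=19 C=32 D=24] open={R2}
Step 4: reserve R3 A 2 -> on_hand[A=32 B=19 C=38 D=24] avail[A=30 B=19 C=32 D=24] open={R2,R3}
Step 5: reserve R4 D 6 -> on_hand[A=32 B=19 C=38 D=24] avail[A=30 B=19 C=32 D=18] open={R2,R3,R4}
Step 6: reserve R5 D 8 -> on_hand[A=32 B=19 C=38 D=24] avail[A=30 B=19 C=32 D=10] open={R2,R3,R4,R5}
Step 7: reserve R6 B 3 -> on_hand[A=32 B=19 C=38 D=24] avail[A=30 B=16 C=32 D=10] open={R2,R3,R4,R5,R6}
Step 8: reserve R7 C 4 -> on_hand[A=32 B=19 C=38 D=24] avail[A=30 B=16 C=28 D=10] open={R2,R3,R4,R5,R6,R7}
Step 9: reserve R8 A 8 -> on_hand[A=32 B=19 C=38 D=24] avail[A=22 B=16 C=28 D=10] open={R2,R3,R4,R5,R6,R7,R8}
Step 10: commit R5 -> on_hand[A=32 B=19 C=38 D=16] avail[A=22 B=16 C=28 D=10] open={R2,R3,R4,R6,R7,R8}
Step 11: commit R2 -> on_hand[A=32 B=19 C=32 D=16] avail[A=22 B=16 C=28 D=10] open={R3,R4,R6,R7,R8}
Step 12: reserve R9 B 6 -> on_hand[A=32 B=19 C=32 D=16] avail[A=22 B=10 C=28 D=10] open={R3,R4,R6,R7,R8,R9}
Step 13: reserve R10 A 8 -> on_hand[A=32 B=19 C=32 D=16] avail[A=14 B=10 C=28 D=10] open={R10,R3,R4,R6,R7,R8,R9}
Step 14: commit R9 -> on_hand[A=32 B=13 C=32 D=16] avail[A=14 B=10 C=28 D=10] open={R10,R3,R4,R6,R7,R8}
Step 15: reserve R11 D 5 -> on_hand[A=32 B=13 C=32 D=16] avail[A=14 B=10 C=28 D=5] open={R10,R11,R3,R4,R6,R7,R8}
Step 16: commit R8 -> on_hand[A=24 B=13 C=32 D=16] avail[A=14 B=10 C=28 D=5] open={R10,R11,R3,R4,R6,R7}
Step 17: cancel R10 -> on_hand[A=24 B=13 C=32 D=16] avail[A=22 B=10 C=28 D=5] open={R11,R3,R4,R6,R7}

Answer: A: 22
B: 10
C: 28
D: 5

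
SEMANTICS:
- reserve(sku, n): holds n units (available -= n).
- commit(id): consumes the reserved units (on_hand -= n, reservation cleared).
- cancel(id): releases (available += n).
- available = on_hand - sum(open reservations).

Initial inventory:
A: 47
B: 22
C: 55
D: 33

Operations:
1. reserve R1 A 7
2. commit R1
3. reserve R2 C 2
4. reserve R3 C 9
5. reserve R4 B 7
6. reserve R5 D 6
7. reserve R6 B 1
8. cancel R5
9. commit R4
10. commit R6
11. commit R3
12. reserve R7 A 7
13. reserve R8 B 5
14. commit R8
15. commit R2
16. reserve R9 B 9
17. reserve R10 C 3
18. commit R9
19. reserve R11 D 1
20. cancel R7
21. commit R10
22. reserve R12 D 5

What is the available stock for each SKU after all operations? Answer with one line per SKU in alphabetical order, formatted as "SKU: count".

Answer: A: 40
B: 0
C: 41
D: 27

Derivation:
Step 1: reserve R1 A 7 -> on_hand[A=47 B=22 C=55 D=33] avail[A=40 B=22 C=55 D=33] open={R1}
Step 2: commit R1 -> on_hand[A=40 B=22 C=55 D=33] avail[A=40 B=22 C=55 D=33] open={}
Step 3: reserve R2 C 2 -> on_hand[A=40 B=22 C=55 D=33] avail[A=40 B=22 C=53 D=33] open={R2}
Step 4: reserve R3 C 9 -> on_hand[A=40 B=22 C=55 D=33] avail[A=40 B=22 C=44 D=33] open={R2,R3}
Step 5: reserve R4 B 7 -> on_hand[A=40 B=22 C=55 D=33] avail[A=40 B=15 C=44 D=33] open={R2,R3,R4}
Step 6: reserve R5 D 6 -> on_hand[A=40 B=22 C=55 D=33] avail[A=40 B=15 C=44 D=27] open={R2,R3,R4,R5}
Step 7: reserve R6 B 1 -> on_hand[A=40 B=22 C=55 D=33] avail[A=40 B=14 C=44 D=27] open={R2,R3,R4,R5,R6}
Step 8: cancel R5 -> on_hand[A=40 B=22 C=55 D=33] avail[A=40 B=14 C=44 D=33] open={R2,R3,R4,R6}
Step 9: commit R4 -> on_hand[A=40 B=15 C=55 D=33] avail[A=40 B=14 C=44 D=33] open={R2,R3,R6}
Step 10: commit R6 -> on_hand[A=40 B=14 C=55 D=33] avail[A=40 B=14 C=44 D=33] open={R2,R3}
Step 11: commit R3 -> on_hand[A=40 B=14 C=46 D=33] avail[A=40 B=14 C=44 D=33] open={R2}
Step 12: reserve R7 A 7 -> on_hand[A=40 B=14 C=46 D=33] avail[A=33 B=14 C=44 D=33] open={R2,R7}
Step 13: reserve R8 B 5 -> on_hand[A=40 B=14 C=46 D=33] avail[A=33 B=9 C=44 D=33] open={R2,R7,R8}
Step 14: commit R8 -> on_hand[A=40 B=9 C=46 D=33] avail[A=33 B=9 C=44 D=33] open={R2,R7}
Step 15: commit R2 -> on_hand[A=40 B=9 C=44 D=33] avail[A=33 B=9 C=44 D=33] open={R7}
Step 16: reserve R9 B 9 -> on_hand[A=40 B=9 C=44 D=33] avail[A=33 B=0 C=44 D=33] open={R7,R9}
Step 17: reserve R10 C 3 -> on_hand[A=40 B=9 C=44 D=33] avail[A=33 B=0 C=41 D=33] open={R10,R7,R9}
Step 18: commit R9 -> on_hand[A=40 B=0 C=44 D=33] avail[A=33 B=0 C=41 D=33] open={R10,R7}
Step 19: reserve R11 D 1 -> on_hand[A=40 B=0 C=44 D=33] avail[A=33 B=0 C=41 D=32] open={R10,R11,R7}
Step 20: cancel R7 -> on_hand[A=40 B=0 C=44 D=33] avail[A=40 B=0 C=41 D=32] open={R10,R11}
Step 21: commit R10 -> on_hand[A=40 B=0 C=41 D=33] avail[A=40 B=0 C=41 D=32] open={R11}
Step 22: reserve R12 D 5 -> on_hand[A=40 B=0 C=41 D=33] avail[A=40 B=0 C=41 D=27] open={R11,R12}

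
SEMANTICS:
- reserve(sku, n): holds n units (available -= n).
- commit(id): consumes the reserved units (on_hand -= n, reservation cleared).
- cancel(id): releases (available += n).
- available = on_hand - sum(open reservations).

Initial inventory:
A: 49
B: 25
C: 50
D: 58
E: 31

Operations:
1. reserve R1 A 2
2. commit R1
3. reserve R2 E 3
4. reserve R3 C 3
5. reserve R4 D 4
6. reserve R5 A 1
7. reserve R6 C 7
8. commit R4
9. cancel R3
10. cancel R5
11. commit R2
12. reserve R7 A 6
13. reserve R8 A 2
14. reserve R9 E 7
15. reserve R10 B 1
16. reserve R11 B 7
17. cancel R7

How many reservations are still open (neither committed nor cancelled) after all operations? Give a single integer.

Step 1: reserve R1 A 2 -> on_hand[A=49 B=25 C=50 D=58 E=31] avail[A=47 B=25 C=50 D=58 E=31] open={R1}
Step 2: commit R1 -> on_hand[A=47 B=25 C=50 D=58 E=31] avail[A=47 B=25 C=50 D=58 E=31] open={}
Step 3: reserve R2 E 3 -> on_hand[A=47 B=25 C=50 D=58 E=31] avail[A=47 B=25 C=50 D=58 E=28] open={R2}
Step 4: reserve R3 C 3 -> on_hand[A=47 B=25 C=50 D=58 E=31] avail[A=47 B=25 C=47 D=58 E=28] open={R2,R3}
Step 5: reserve R4 D 4 -> on_hand[A=47 B=25 C=50 D=58 E=31] avail[A=47 B=25 C=47 D=54 E=28] open={R2,R3,R4}
Step 6: reserve R5 A 1 -> on_hand[A=47 B=25 C=50 D=58 E=31] avail[A=46 B=25 C=47 D=54 E=28] open={R2,R3,R4,R5}
Step 7: reserve R6 C 7 -> on_hand[A=47 B=25 C=50 D=58 E=31] avail[A=46 B=25 C=40 D=54 E=28] open={R2,R3,R4,R5,R6}
Step 8: commit R4 -> on_hand[A=47 B=25 C=50 D=54 E=31] avail[A=46 B=25 C=40 D=54 E=28] open={R2,R3,R5,R6}
Step 9: cancel R3 -> on_hand[A=47 B=25 C=50 D=54 E=31] avail[A=46 B=25 C=43 D=54 E=28] open={R2,R5,R6}
Step 10: cancel R5 -> on_hand[A=47 B=25 C=50 D=54 E=31] avail[A=47 B=25 C=43 D=54 E=28] open={R2,R6}
Step 11: commit R2 -> on_hand[A=47 B=25 C=50 D=54 E=28] avail[A=47 B=25 C=43 D=54 E=28] open={R6}
Step 12: reserve R7 A 6 -> on_hand[A=47 B=25 C=50 D=54 E=28] avail[A=41 B=25 C=43 D=54 E=28] open={R6,R7}
Step 13: reserve R8 A 2 -> on_hand[A=47 B=25 C=50 D=54 E=28] avail[A=39 B=25 C=43 D=54 E=28] open={R6,R7,R8}
Step 14: reserve R9 E 7 -> on_hand[A=47 B=25 C=50 D=54 E=28] avail[A=39 B=25 C=43 D=54 E=21] open={R6,R7,R8,R9}
Step 15: reserve R10 B 1 -> on_hand[A=47 B=25 C=50 D=54 E=28] avail[A=39 B=24 C=43 D=54 E=21] open={R10,R6,R7,R8,R9}
Step 16: reserve R11 B 7 -> on_hand[A=47 B=25 C=50 D=54 E=28] avail[A=39 B=17 C=43 D=54 E=21] open={R10,R11,R6,R7,R8,R9}
Step 17: cancel R7 -> on_hand[A=47 B=25 C=50 D=54 E=28] avail[A=45 B=17 C=43 D=54 E=21] open={R10,R11,R6,R8,R9}
Open reservations: ['R10', 'R11', 'R6', 'R8', 'R9'] -> 5

Answer: 5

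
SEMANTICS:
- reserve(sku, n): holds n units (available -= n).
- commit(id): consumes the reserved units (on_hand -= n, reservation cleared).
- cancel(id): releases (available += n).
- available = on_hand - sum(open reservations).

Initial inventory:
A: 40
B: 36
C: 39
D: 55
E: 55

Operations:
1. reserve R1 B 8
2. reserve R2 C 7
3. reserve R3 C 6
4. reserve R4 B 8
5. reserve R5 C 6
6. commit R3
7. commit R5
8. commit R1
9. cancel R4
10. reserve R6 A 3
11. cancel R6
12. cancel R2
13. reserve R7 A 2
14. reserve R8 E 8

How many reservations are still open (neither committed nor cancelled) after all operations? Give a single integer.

Answer: 2

Derivation:
Step 1: reserve R1 B 8 -> on_hand[A=40 B=36 C=39 D=55 E=55] avail[A=40 B=28 C=39 D=55 E=55] open={R1}
Step 2: reserve R2 C 7 -> on_hand[A=40 B=36 C=39 D=55 E=55] avail[A=40 B=28 C=32 D=55 E=55] open={R1,R2}
Step 3: reserve R3 C 6 -> on_hand[A=40 B=36 C=39 D=55 E=55] avail[A=40 B=28 C=26 D=55 E=55] open={R1,R2,R3}
Step 4: reserve R4 B 8 -> on_hand[A=40 B=36 C=39 D=55 E=55] avail[A=40 B=20 C=26 D=55 E=55] open={R1,R2,R3,R4}
Step 5: reserve R5 C 6 -> on_hand[A=40 B=36 C=39 D=55 E=55] avail[A=40 B=20 C=20 D=55 E=55] open={R1,R2,R3,R4,R5}
Step 6: commit R3 -> on_hand[A=40 B=36 C=33 D=55 E=55] avail[A=40 B=20 C=20 D=55 E=55] open={R1,R2,R4,R5}
Step 7: commit R5 -> on_hand[A=40 B=36 C=27 D=55 E=55] avail[A=40 B=20 C=20 D=55 E=55] open={R1,R2,R4}
Step 8: commit R1 -> on_hand[A=40 B=28 C=27 D=55 E=55] avail[A=40 B=20 C=20 D=55 E=55] open={R2,R4}
Step 9: cancel R4 -> on_hand[A=40 B=28 C=27 D=55 E=55] avail[A=40 B=28 C=20 D=55 E=55] open={R2}
Step 10: reserve R6 A 3 -> on_hand[A=40 B=28 C=27 D=55 E=55] avail[A=37 B=28 C=20 D=55 E=55] open={R2,R6}
Step 11: cancel R6 -> on_hand[A=40 B=28 C=27 D=55 E=55] avail[A=40 B=28 C=20 D=55 E=55] open={R2}
Step 12: cancel R2 -> on_hand[A=40 B=28 C=27 D=55 E=55] avail[A=40 B=28 C=27 D=55 E=55] open={}
Step 13: reserve R7 A 2 -> on_hand[A=40 B=28 C=27 D=55 E=55] avail[A=38 B=28 C=27 D=55 E=55] open={R7}
Step 14: reserve R8 E 8 -> on_hand[A=40 B=28 C=27 D=55 E=55] avail[A=38 B=28 C=27 D=55 E=47] open={R7,R8}
Open reservations: ['R7', 'R8'] -> 2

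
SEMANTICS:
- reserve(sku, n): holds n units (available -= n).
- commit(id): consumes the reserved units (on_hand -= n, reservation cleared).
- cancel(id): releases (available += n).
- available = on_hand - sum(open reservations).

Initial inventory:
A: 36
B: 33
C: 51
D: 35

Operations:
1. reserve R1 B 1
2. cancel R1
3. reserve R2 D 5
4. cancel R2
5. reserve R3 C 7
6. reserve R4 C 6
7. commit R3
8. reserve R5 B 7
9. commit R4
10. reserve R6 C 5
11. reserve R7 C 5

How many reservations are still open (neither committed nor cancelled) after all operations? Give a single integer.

Answer: 3

Derivation:
Step 1: reserve R1 B 1 -> on_hand[A=36 B=33 C=51 D=35] avail[A=36 B=32 C=51 D=35] open={R1}
Step 2: cancel R1 -> on_hand[A=36 B=33 C=51 D=35] avail[A=36 B=33 C=51 D=35] open={}
Step 3: reserve R2 D 5 -> on_hand[A=36 B=33 C=51 D=35] avail[A=36 B=33 C=51 D=30] open={R2}
Step 4: cancel R2 -> on_hand[A=36 B=33 C=51 D=35] avail[A=36 B=33 C=51 D=35] open={}
Step 5: reserve R3 C 7 -> on_hand[A=36 B=33 C=51 D=35] avail[A=36 B=33 C=44 D=35] open={R3}
Step 6: reserve R4 C 6 -> on_hand[A=36 B=33 C=51 D=35] avail[A=36 B=33 C=38 D=35] open={R3,R4}
Step 7: commit R3 -> on_hand[A=36 B=33 C=44 D=35] avail[A=36 B=33 C=38 D=35] open={R4}
Step 8: reserve R5 B 7 -> on_hand[A=36 B=33 C=44 D=35] avail[A=36 B=26 C=38 D=35] open={R4,R5}
Step 9: commit R4 -> on_hand[A=36 B=33 C=38 D=35] avail[A=36 B=26 C=38 D=35] open={R5}
Step 10: reserve R6 C 5 -> on_hand[A=36 B=33 C=38 D=35] avail[A=36 B=26 C=33 D=35] open={R5,R6}
Step 11: reserve R7 C 5 -> on_hand[A=36 B=33 C=38 D=35] avail[A=36 B=26 C=28 D=35] open={R5,R6,R7}
Open reservations: ['R5', 'R6', 'R7'] -> 3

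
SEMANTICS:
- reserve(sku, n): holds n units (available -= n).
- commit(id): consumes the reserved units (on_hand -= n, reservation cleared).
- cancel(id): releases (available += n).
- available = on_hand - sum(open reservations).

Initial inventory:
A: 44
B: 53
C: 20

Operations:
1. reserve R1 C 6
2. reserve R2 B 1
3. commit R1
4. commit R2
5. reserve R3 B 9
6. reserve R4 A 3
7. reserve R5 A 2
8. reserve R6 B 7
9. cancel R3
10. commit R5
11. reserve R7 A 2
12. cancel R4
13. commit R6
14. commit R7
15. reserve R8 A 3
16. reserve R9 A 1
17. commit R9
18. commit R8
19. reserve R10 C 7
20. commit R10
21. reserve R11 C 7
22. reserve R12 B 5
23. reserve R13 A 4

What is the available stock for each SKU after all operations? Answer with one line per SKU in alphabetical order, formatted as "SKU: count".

Step 1: reserve R1 C 6 -> on_hand[A=44 B=53 C=20] avail[A=44 B=53 C=14] open={R1}
Step 2: reserve R2 B 1 -> on_hand[A=44 B=53 C=20] avail[A=44 B=52 C=14] open={R1,R2}
Step 3: commit R1 -> on_hand[A=44 B=53 C=14] avail[A=44 B=52 C=14] open={R2}
Step 4: commit R2 -> on_hand[A=44 B=52 C=14] avail[A=44 B=52 C=14] open={}
Step 5: reserve R3 B 9 -> on_hand[A=44 B=52 C=14] avail[A=44 B=43 C=14] open={R3}
Step 6: reserve R4 A 3 -> on_hand[A=44 B=52 C=14] avail[A=41 B=43 C=14] open={R3,R4}
Step 7: reserve R5 A 2 -> on_hand[A=44 B=52 C=14] avail[A=39 B=43 C=14] open={R3,R4,R5}
Step 8: reserve R6 B 7 -> on_hand[A=44 B=52 C=14] avail[A=39 B=36 C=14] open={R3,R4,R5,R6}
Step 9: cancel R3 -> on_hand[A=44 B=52 C=14] avail[A=39 B=45 C=14] open={R4,R5,R6}
Step 10: commit R5 -> on_hand[A=42 B=52 C=14] avail[A=39 B=45 C=14] open={R4,R6}
Step 11: reserve R7 A 2 -> on_hand[A=42 B=52 C=14] avail[A=37 B=45 C=14] open={R4,R6,R7}
Step 12: cancel R4 -> on_hand[A=42 B=52 C=14] avail[A=40 B=45 C=14] open={R6,R7}
Step 13: commit R6 -> on_hand[A=42 B=45 C=14] avail[A=40 B=45 C=14] open={R7}
Step 14: commit R7 -> on_hand[A=40 B=45 C=14] avail[A=40 B=45 C=14] open={}
Step 15: reserve R8 A 3 -> on_hand[A=40 B=45 C=14] avail[A=37 B=45 C=14] open={R8}
Step 16: reserve R9 A 1 -> on_hand[A=40 B=45 C=14] avail[A=36 B=45 C=14] open={R8,R9}
Step 17: commit R9 -> on_hand[A=39 B=45 C=14] avail[A=36 B=45 C=14] open={R8}
Step 18: commit R8 -> on_hand[A=36 B=45 C=14] avail[A=36 B=45 C=14] open={}
Step 19: reserve R10 C 7 -> on_hand[A=36 B=45 C=14] avail[A=36 B=45 C=7] open={R10}
Step 20: commit R10 -> on_hand[A=36 B=45 C=7] avail[A=36 B=45 C=7] open={}
Step 21: reserve R11 C 7 -> on_hand[A=36 B=45 C=7] avail[A=36 B=45 C=0] open={R11}
Step 22: reserve R12 B 5 -> on_hand[A=36 B=45 C=7] avail[A=36 B=40 C=0] open={R11,R12}
Step 23: reserve R13 A 4 -> on_hand[A=36 B=45 C=7] avail[A=32 B=40 C=0] open={R11,R12,R13}

Answer: A: 32
B: 40
C: 0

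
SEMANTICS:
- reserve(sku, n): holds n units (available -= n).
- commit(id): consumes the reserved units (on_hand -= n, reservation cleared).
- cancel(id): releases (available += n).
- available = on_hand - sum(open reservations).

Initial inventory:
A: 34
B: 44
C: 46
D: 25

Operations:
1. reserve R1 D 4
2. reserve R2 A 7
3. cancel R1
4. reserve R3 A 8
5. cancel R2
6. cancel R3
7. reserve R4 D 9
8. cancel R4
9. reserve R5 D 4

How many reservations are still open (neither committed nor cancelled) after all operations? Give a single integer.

Step 1: reserve R1 D 4 -> on_hand[A=34 B=44 C=46 D=25] avail[A=34 B=44 C=46 D=21] open={R1}
Step 2: reserve R2 A 7 -> on_hand[A=34 B=44 C=46 D=25] avail[A=27 B=44 C=46 D=21] open={R1,R2}
Step 3: cancel R1 -> on_hand[A=34 B=44 C=46 D=25] avail[A=27 B=44 C=46 D=25] open={R2}
Step 4: reserve R3 A 8 -> on_hand[A=34 B=44 C=46 D=25] avail[A=19 B=44 C=46 D=25] open={R2,R3}
Step 5: cancel R2 -> on_hand[A=34 B=44 C=46 D=25] avail[A=26 B=44 C=46 D=25] open={R3}
Step 6: cancel R3 -> on_hand[A=34 B=44 C=46 D=25] avail[A=34 B=44 C=46 D=25] open={}
Step 7: reserve R4 D 9 -> on_hand[A=34 B=44 C=46 D=25] avail[A=34 B=44 C=46 D=16] open={R4}
Step 8: cancel R4 -> on_hand[A=34 B=44 C=46 D=25] avail[A=34 B=44 C=46 D=25] open={}
Step 9: reserve R5 D 4 -> on_hand[A=34 B=44 C=46 D=25] avail[A=34 B=44 C=46 D=21] open={R5}
Open reservations: ['R5'] -> 1

Answer: 1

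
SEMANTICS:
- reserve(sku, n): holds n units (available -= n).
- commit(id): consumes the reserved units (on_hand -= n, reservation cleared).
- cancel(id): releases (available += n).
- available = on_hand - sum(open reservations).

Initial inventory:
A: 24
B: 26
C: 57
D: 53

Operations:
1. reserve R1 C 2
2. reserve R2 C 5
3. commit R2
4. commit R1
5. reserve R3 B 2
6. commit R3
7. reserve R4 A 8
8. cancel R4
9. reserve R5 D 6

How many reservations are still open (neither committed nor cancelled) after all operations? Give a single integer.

Answer: 1

Derivation:
Step 1: reserve R1 C 2 -> on_hand[A=24 B=26 C=57 D=53] avail[A=24 B=26 C=55 D=53] open={R1}
Step 2: reserve R2 C 5 -> on_hand[A=24 B=26 C=57 D=53] avail[A=24 B=26 C=50 D=53] open={R1,R2}
Step 3: commit R2 -> on_hand[A=24 B=26 C=52 D=53] avail[A=24 B=26 C=50 D=53] open={R1}
Step 4: commit R1 -> on_hand[A=24 B=26 C=50 D=53] avail[A=24 B=26 C=50 D=53] open={}
Step 5: reserve R3 B 2 -> on_hand[A=24 B=26 C=50 D=53] avail[A=24 B=24 C=50 D=53] open={R3}
Step 6: commit R3 -> on_hand[A=24 B=24 C=50 D=53] avail[A=24 B=24 C=50 D=53] open={}
Step 7: reserve R4 A 8 -> on_hand[A=24 B=24 C=50 D=53] avail[A=16 B=24 C=50 D=53] open={R4}
Step 8: cancel R4 -> on_hand[A=24 B=24 C=50 D=53] avail[A=24 B=24 C=50 D=53] open={}
Step 9: reserve R5 D 6 -> on_hand[A=24 B=24 C=50 D=53] avail[A=24 B=24 C=50 D=47] open={R5}
Open reservations: ['R5'] -> 1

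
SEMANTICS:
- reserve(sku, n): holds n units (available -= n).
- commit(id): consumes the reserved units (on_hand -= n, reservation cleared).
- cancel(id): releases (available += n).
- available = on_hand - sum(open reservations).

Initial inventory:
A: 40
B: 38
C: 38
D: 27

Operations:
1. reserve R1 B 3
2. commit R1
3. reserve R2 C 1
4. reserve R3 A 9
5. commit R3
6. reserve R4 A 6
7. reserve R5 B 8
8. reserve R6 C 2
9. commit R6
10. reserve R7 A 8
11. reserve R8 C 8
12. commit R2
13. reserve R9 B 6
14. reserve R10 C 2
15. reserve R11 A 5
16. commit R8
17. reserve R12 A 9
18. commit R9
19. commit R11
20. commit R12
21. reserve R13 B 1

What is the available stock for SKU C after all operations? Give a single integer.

Step 1: reserve R1 B 3 -> on_hand[A=40 B=38 C=38 D=27] avail[A=40 B=35 C=38 D=27] open={R1}
Step 2: commit R1 -> on_hand[A=40 B=35 C=38 D=27] avail[A=40 B=35 C=38 D=27] open={}
Step 3: reserve R2 C 1 -> on_hand[A=40 B=35 C=38 D=27] avail[A=40 B=35 C=37 D=27] open={R2}
Step 4: reserve R3 A 9 -> on_hand[A=40 B=35 C=38 D=27] avail[A=31 B=35 C=37 D=27] open={R2,R3}
Step 5: commit R3 -> on_hand[A=31 B=35 C=38 D=27] avail[A=31 B=35 C=37 D=27] open={R2}
Step 6: reserve R4 A 6 -> on_hand[A=31 B=35 C=38 D=27] avail[A=25 B=35 C=37 D=27] open={R2,R4}
Step 7: reserve R5 B 8 -> on_hand[A=31 B=35 C=38 D=27] avail[A=25 B=27 C=37 D=27] open={R2,R4,R5}
Step 8: reserve R6 C 2 -> on_hand[A=31 B=35 C=38 D=27] avail[A=25 B=27 C=35 D=27] open={R2,R4,R5,R6}
Step 9: commit R6 -> on_hand[A=31 B=35 C=36 D=27] avail[A=25 B=27 C=35 D=27] open={R2,R4,R5}
Step 10: reserve R7 A 8 -> on_hand[A=31 B=35 C=36 D=27] avail[A=17 B=27 C=35 D=27] open={R2,R4,R5,R7}
Step 11: reserve R8 C 8 -> on_hand[A=31 B=35 C=36 D=27] avail[A=17 B=27 C=27 D=27] open={R2,R4,R5,R7,R8}
Step 12: commit R2 -> on_hand[A=31 B=35 C=35 D=27] avail[A=17 B=27 C=27 D=27] open={R4,R5,R7,R8}
Step 13: reserve R9 B 6 -> on_hand[A=31 B=35 C=35 D=27] avail[A=17 B=21 C=27 D=27] open={R4,R5,R7,R8,R9}
Step 14: reserve R10 C 2 -> on_hand[A=31 B=35 C=35 D=27] avail[A=17 B=21 C=25 D=27] open={R10,R4,R5,R7,R8,R9}
Step 15: reserve R11 A 5 -> on_hand[A=31 B=35 C=35 D=27] avail[A=12 B=21 C=25 D=27] open={R10,R11,R4,R5,R7,R8,R9}
Step 16: commit R8 -> on_hand[A=31 B=35 C=27 D=27] avail[A=12 B=21 C=25 D=27] open={R10,R11,R4,R5,R7,R9}
Step 17: reserve R12 A 9 -> on_hand[A=31 B=35 C=27 D=27] avail[A=3 B=21 C=25 D=27] open={R10,R11,R12,R4,R5,R7,R9}
Step 18: commit R9 -> on_hand[A=31 B=29 C=27 D=27] avail[A=3 B=21 C=25 D=27] open={R10,R11,R12,R4,R5,R7}
Step 19: commit R11 -> on_hand[A=26 B=29 C=27 D=27] avail[A=3 B=21 C=25 D=27] open={R10,R12,R4,R5,R7}
Step 20: commit R12 -> on_hand[A=17 B=29 C=27 D=27] avail[A=3 B=21 C=25 D=27] open={R10,R4,R5,R7}
Step 21: reserve R13 B 1 -> on_hand[A=17 B=29 C=27 D=27] avail[A=3 B=20 C=25 D=27] open={R10,R13,R4,R5,R7}
Final available[C] = 25

Answer: 25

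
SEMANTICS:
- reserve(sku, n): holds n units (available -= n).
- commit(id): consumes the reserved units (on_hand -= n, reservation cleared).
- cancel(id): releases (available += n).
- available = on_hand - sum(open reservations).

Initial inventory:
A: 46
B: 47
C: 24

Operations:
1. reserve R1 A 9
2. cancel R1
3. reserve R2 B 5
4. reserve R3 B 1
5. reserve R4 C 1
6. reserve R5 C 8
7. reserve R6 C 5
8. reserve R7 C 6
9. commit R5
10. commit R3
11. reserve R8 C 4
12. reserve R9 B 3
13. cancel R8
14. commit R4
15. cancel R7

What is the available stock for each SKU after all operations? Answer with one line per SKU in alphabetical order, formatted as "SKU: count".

Answer: A: 46
B: 38
C: 10

Derivation:
Step 1: reserve R1 A 9 -> on_hand[A=46 B=47 C=24] avail[A=37 B=47 C=24] open={R1}
Step 2: cancel R1 -> on_hand[A=46 B=47 C=24] avail[A=46 B=47 C=24] open={}
Step 3: reserve R2 B 5 -> on_hand[A=46 B=47 C=24] avail[A=46 B=42 C=24] open={R2}
Step 4: reserve R3 B 1 -> on_hand[A=46 B=47 C=24] avail[A=46 B=41 C=24] open={R2,R3}
Step 5: reserve R4 C 1 -> on_hand[A=46 B=47 C=24] avail[A=46 B=41 C=23] open={R2,R3,R4}
Step 6: reserve R5 C 8 -> on_hand[A=46 B=47 C=24] avail[A=46 B=41 C=15] open={R2,R3,R4,R5}
Step 7: reserve R6 C 5 -> on_hand[A=46 B=47 C=24] avail[A=46 B=41 C=10] open={R2,R3,R4,R5,R6}
Step 8: reserve R7 C 6 -> on_hand[A=46 B=47 C=24] avail[A=46 B=41 C=4] open={R2,R3,R4,R5,R6,R7}
Step 9: commit R5 -> on_hand[A=46 B=47 C=16] avail[A=46 B=41 C=4] open={R2,R3,R4,R6,R7}
Step 10: commit R3 -> on_hand[A=46 B=46 C=16] avail[A=46 B=41 C=4] open={R2,R4,R6,R7}
Step 11: reserve R8 C 4 -> on_hand[A=46 B=46 C=16] avail[A=46 B=41 C=0] open={R2,R4,R6,R7,R8}
Step 12: reserve R9 B 3 -> on_hand[A=46 B=46 C=16] avail[A=46 B=38 C=0] open={R2,R4,R6,R7,R8,R9}
Step 13: cancel R8 -> on_hand[A=46 B=46 C=16] avail[A=46 B=38 C=4] open={R2,R4,R6,R7,R9}
Step 14: commit R4 -> on_hand[A=46 B=46 C=15] avail[A=46 B=38 C=4] open={R2,R6,R7,R9}
Step 15: cancel R7 -> on_hand[A=46 B=46 C=15] avail[A=46 B=38 C=10] open={R2,R6,R9}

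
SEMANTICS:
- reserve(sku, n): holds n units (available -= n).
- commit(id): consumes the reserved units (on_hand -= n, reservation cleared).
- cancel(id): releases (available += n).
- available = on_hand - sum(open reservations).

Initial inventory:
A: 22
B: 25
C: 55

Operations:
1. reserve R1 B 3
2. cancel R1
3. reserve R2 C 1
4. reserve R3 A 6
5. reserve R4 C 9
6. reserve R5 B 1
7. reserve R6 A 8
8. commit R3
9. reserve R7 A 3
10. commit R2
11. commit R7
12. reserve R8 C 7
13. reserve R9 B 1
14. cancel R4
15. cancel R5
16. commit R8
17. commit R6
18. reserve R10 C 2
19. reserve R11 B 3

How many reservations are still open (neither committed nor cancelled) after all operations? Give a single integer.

Answer: 3

Derivation:
Step 1: reserve R1 B 3 -> on_hand[A=22 B=25 C=55] avail[A=22 B=22 C=55] open={R1}
Step 2: cancel R1 -> on_hand[A=22 B=25 C=55] avail[A=22 B=25 C=55] open={}
Step 3: reserve R2 C 1 -> on_hand[A=22 B=25 C=55] avail[A=22 B=25 C=54] open={R2}
Step 4: reserve R3 A 6 -> on_hand[A=22 B=25 C=55] avail[A=16 B=25 C=54] open={R2,R3}
Step 5: reserve R4 C 9 -> on_hand[A=22 B=25 C=55] avail[A=16 B=25 C=45] open={R2,R3,R4}
Step 6: reserve R5 B 1 -> on_hand[A=22 B=25 C=55] avail[A=16 B=24 C=45] open={R2,R3,R4,R5}
Step 7: reserve R6 A 8 -> on_hand[A=22 B=25 C=55] avail[A=8 B=24 C=45] open={R2,R3,R4,R5,R6}
Step 8: commit R3 -> on_hand[A=16 B=25 C=55] avail[A=8 B=24 C=45] open={R2,R4,R5,R6}
Step 9: reserve R7 A 3 -> on_hand[A=16 B=25 C=55] avail[A=5 B=24 C=45] open={R2,R4,R5,R6,R7}
Step 10: commit R2 -> on_hand[A=16 B=25 C=54] avail[A=5 B=24 C=45] open={R4,R5,R6,R7}
Step 11: commit R7 -> on_hand[A=13 B=25 C=54] avail[A=5 B=24 C=45] open={R4,R5,R6}
Step 12: reserve R8 C 7 -> on_hand[A=13 B=25 C=54] avail[A=5 B=24 C=38] open={R4,R5,R6,R8}
Step 13: reserve R9 B 1 -> on_hand[A=13 B=25 C=54] avail[A=5 B=23 C=38] open={R4,R5,R6,R8,R9}
Step 14: cancel R4 -> on_hand[A=13 B=25 C=54] avail[A=5 B=23 C=47] open={R5,R6,R8,R9}
Step 15: cancel R5 -> on_hand[A=13 B=25 C=54] avail[A=5 B=24 C=47] open={R6,R8,R9}
Step 16: commit R8 -> on_hand[A=13 B=25 C=47] avail[A=5 B=24 C=47] open={R6,R9}
Step 17: commit R6 -> on_hand[A=5 B=25 C=47] avail[A=5 B=24 C=47] open={R9}
Step 18: reserve R10 C 2 -> on_hand[A=5 B=25 C=47] avail[A=5 B=24 C=45] open={R10,R9}
Step 19: reserve R11 B 3 -> on_hand[A=5 B=25 C=47] avail[A=5 B=21 C=45] open={R10,R11,R9}
Open reservations: ['R10', 'R11', 'R9'] -> 3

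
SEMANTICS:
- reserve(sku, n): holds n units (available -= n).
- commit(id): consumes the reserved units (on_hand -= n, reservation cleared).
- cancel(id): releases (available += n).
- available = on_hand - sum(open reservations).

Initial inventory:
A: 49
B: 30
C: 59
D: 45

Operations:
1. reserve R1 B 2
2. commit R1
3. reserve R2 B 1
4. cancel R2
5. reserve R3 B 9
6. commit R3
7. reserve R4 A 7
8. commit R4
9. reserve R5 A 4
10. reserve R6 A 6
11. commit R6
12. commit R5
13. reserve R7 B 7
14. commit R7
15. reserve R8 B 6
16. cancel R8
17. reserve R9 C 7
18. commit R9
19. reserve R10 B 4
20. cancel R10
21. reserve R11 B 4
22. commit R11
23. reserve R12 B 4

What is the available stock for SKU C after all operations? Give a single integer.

Answer: 52

Derivation:
Step 1: reserve R1 B 2 -> on_hand[A=49 B=30 C=59 D=45] avail[A=49 B=28 C=59 D=45] open={R1}
Step 2: commit R1 -> on_hand[A=49 B=28 C=59 D=45] avail[A=49 B=28 C=59 D=45] open={}
Step 3: reserve R2 B 1 -> on_hand[A=49 B=28 C=59 D=45] avail[A=49 B=27 C=59 D=45] open={R2}
Step 4: cancel R2 -> on_hand[A=49 B=28 C=59 D=45] avail[A=49 B=28 C=59 D=45] open={}
Step 5: reserve R3 B 9 -> on_hand[A=49 B=28 C=59 D=45] avail[A=49 B=19 C=59 D=45] open={R3}
Step 6: commit R3 -> on_hand[A=49 B=19 C=59 D=45] avail[A=49 B=19 C=59 D=45] open={}
Step 7: reserve R4 A 7 -> on_hand[A=49 B=19 C=59 D=45] avail[A=42 B=19 C=59 D=45] open={R4}
Step 8: commit R4 -> on_hand[A=42 B=19 C=59 D=45] avail[A=42 B=19 C=59 D=45] open={}
Step 9: reserve R5 A 4 -> on_hand[A=42 B=19 C=59 D=45] avail[A=38 B=19 C=59 D=45] open={R5}
Step 10: reserve R6 A 6 -> on_hand[A=42 B=19 C=59 D=45] avail[A=32 B=19 C=59 D=45] open={R5,R6}
Step 11: commit R6 -> on_hand[A=36 B=19 C=59 D=45] avail[A=32 B=19 C=59 D=45] open={R5}
Step 12: commit R5 -> on_hand[A=32 B=19 C=59 D=45] avail[A=32 B=19 C=59 D=45] open={}
Step 13: reserve R7 B 7 -> on_hand[A=32 B=19 C=59 D=45] avail[A=32 B=12 C=59 D=45] open={R7}
Step 14: commit R7 -> on_hand[A=32 B=12 C=59 D=45] avail[A=32 B=12 C=59 D=45] open={}
Step 15: reserve R8 B 6 -> on_hand[A=32 B=12 C=59 D=45] avail[A=32 B=6 C=59 D=45] open={R8}
Step 16: cancel R8 -> on_hand[A=32 B=12 C=59 D=45] avail[A=32 B=12 C=59 D=45] open={}
Step 17: reserve R9 C 7 -> on_hand[A=32 B=12 C=59 D=45] avail[A=32 B=12 C=52 D=45] open={R9}
Step 18: commit R9 -> on_hand[A=32 B=12 C=52 D=45] avail[A=32 B=12 C=52 D=45] open={}
Step 19: reserve R10 B 4 -> on_hand[A=32 B=12 C=52 D=45] avail[A=32 B=8 C=52 D=45] open={R10}
Step 20: cancel R10 -> on_hand[A=32 B=12 C=52 D=45] avail[A=32 B=12 C=52 D=45] open={}
Step 21: reserve R11 B 4 -> on_hand[A=32 B=12 C=52 D=45] avail[A=32 B=8 C=52 D=45] open={R11}
Step 22: commit R11 -> on_hand[A=32 B=8 C=52 D=45] avail[A=32 B=8 C=52 D=45] open={}
Step 23: reserve R12 B 4 -> on_hand[A=32 B=8 C=52 D=45] avail[A=32 B=4 C=52 D=45] open={R12}
Final available[C] = 52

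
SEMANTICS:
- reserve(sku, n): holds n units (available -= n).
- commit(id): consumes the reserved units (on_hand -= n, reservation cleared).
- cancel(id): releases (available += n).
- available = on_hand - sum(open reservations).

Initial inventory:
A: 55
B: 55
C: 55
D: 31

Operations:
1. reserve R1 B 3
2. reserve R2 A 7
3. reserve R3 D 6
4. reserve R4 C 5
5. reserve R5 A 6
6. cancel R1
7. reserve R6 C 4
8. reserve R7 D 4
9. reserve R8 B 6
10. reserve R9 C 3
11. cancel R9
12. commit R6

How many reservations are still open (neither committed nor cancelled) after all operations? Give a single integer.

Step 1: reserve R1 B 3 -> on_hand[A=55 B=55 C=55 D=31] avail[A=55 B=52 C=55 D=31] open={R1}
Step 2: reserve R2 A 7 -> on_hand[A=55 B=55 C=55 D=31] avail[A=48 B=52 C=55 D=31] open={R1,R2}
Step 3: reserve R3 D 6 -> on_hand[A=55 B=55 C=55 D=31] avail[A=48 B=52 C=55 D=25] open={R1,R2,R3}
Step 4: reserve R4 C 5 -> on_hand[A=55 B=55 C=55 D=31] avail[A=48 B=52 C=50 D=25] open={R1,R2,R3,R4}
Step 5: reserve R5 A 6 -> on_hand[A=55 B=55 C=55 D=31] avail[A=42 B=52 C=50 D=25] open={R1,R2,R3,R4,R5}
Step 6: cancel R1 -> on_hand[A=55 B=55 C=55 D=31] avail[A=42 B=55 C=50 D=25] open={R2,R3,R4,R5}
Step 7: reserve R6 C 4 -> on_hand[A=55 B=55 C=55 D=31] avail[A=42 B=55 C=46 D=25] open={R2,R3,R4,R5,R6}
Step 8: reserve R7 D 4 -> on_hand[A=55 B=55 C=55 D=31] avail[A=42 B=55 C=46 D=21] open={R2,R3,R4,R5,R6,R7}
Step 9: reserve R8 B 6 -> on_hand[A=55 B=55 C=55 D=31] avail[A=42 B=49 C=46 D=21] open={R2,R3,R4,R5,R6,R7,R8}
Step 10: reserve R9 C 3 -> on_hand[A=55 B=55 C=55 D=31] avail[A=42 B=49 C=43 D=21] open={R2,R3,R4,R5,R6,R7,R8,R9}
Step 11: cancel R9 -> on_hand[A=55 B=55 C=55 D=31] avail[A=42 B=49 C=46 D=21] open={R2,R3,R4,R5,R6,R7,R8}
Step 12: commit R6 -> on_hand[A=55 B=55 C=51 D=31] avail[A=42 B=49 C=46 D=21] open={R2,R3,R4,R5,R7,R8}
Open reservations: ['R2', 'R3', 'R4', 'R5', 'R7', 'R8'] -> 6

Answer: 6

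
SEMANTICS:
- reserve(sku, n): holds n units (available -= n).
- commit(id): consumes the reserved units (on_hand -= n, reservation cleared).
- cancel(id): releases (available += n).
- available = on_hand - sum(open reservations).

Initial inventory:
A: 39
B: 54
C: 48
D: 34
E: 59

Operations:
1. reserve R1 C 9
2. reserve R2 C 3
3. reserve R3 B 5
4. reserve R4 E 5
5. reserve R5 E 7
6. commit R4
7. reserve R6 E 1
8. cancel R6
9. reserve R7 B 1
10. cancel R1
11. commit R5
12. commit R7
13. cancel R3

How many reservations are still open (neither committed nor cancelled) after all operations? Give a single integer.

Step 1: reserve R1 C 9 -> on_hand[A=39 B=54 C=48 D=34 E=59] avail[A=39 B=54 C=39 D=34 E=59] open={R1}
Step 2: reserve R2 C 3 -> on_hand[A=39 B=54 C=48 D=34 E=59] avail[A=39 B=54 C=36 D=34 E=59] open={R1,R2}
Step 3: reserve R3 B 5 -> on_hand[A=39 B=54 C=48 D=34 E=59] avail[A=39 B=49 C=36 D=34 E=59] open={R1,R2,R3}
Step 4: reserve R4 E 5 -> on_hand[A=39 B=54 C=48 D=34 E=59] avail[A=39 B=49 C=36 D=34 E=54] open={R1,R2,R3,R4}
Step 5: reserve R5 E 7 -> on_hand[A=39 B=54 C=48 D=34 E=59] avail[A=39 B=49 C=36 D=34 E=47] open={R1,R2,R3,R4,R5}
Step 6: commit R4 -> on_hand[A=39 B=54 C=48 D=34 E=54] avail[A=39 B=49 C=36 D=34 E=47] open={R1,R2,R3,R5}
Step 7: reserve R6 E 1 -> on_hand[A=39 B=54 C=48 D=34 E=54] avail[A=39 B=49 C=36 D=34 E=46] open={R1,R2,R3,R5,R6}
Step 8: cancel R6 -> on_hand[A=39 B=54 C=48 D=34 E=54] avail[A=39 B=49 C=36 D=34 E=47] open={R1,R2,R3,R5}
Step 9: reserve R7 B 1 -> on_hand[A=39 B=54 C=48 D=34 E=54] avail[A=39 B=48 C=36 D=34 E=47] open={R1,R2,R3,R5,R7}
Step 10: cancel R1 -> on_hand[A=39 B=54 C=48 D=34 E=54] avail[A=39 B=48 C=45 D=34 E=47] open={R2,R3,R5,R7}
Step 11: commit R5 -> on_hand[A=39 B=54 C=48 D=34 E=47] avail[A=39 B=48 C=45 D=34 E=47] open={R2,R3,R7}
Step 12: commit R7 -> on_hand[A=39 B=53 C=48 D=34 E=47] avail[A=39 B=48 C=45 D=34 E=47] open={R2,R3}
Step 13: cancel R3 -> on_hand[A=39 B=53 C=48 D=34 E=47] avail[A=39 B=53 C=45 D=34 E=47] open={R2}
Open reservations: ['R2'] -> 1

Answer: 1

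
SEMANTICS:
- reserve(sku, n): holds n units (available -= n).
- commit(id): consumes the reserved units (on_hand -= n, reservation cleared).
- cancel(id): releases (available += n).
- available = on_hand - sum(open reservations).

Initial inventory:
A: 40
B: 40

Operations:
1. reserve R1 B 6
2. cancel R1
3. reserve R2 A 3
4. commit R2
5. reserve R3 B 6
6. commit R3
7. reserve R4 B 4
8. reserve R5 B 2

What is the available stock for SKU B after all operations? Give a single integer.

Answer: 28

Derivation:
Step 1: reserve R1 B 6 -> on_hand[A=40 B=40] avail[A=40 B=34] open={R1}
Step 2: cancel R1 -> on_hand[A=40 B=40] avail[A=40 B=40] open={}
Step 3: reserve R2 A 3 -> on_hand[A=40 B=40] avail[A=37 B=40] open={R2}
Step 4: commit R2 -> on_hand[A=37 B=40] avail[A=37 B=40] open={}
Step 5: reserve R3 B 6 -> on_hand[A=37 B=40] avail[A=37 B=34] open={R3}
Step 6: commit R3 -> on_hand[A=37 B=34] avail[A=37 B=34] open={}
Step 7: reserve R4 B 4 -> on_hand[A=37 B=34] avail[A=37 B=30] open={R4}
Step 8: reserve R5 B 2 -> on_hand[A=37 B=34] avail[A=37 B=28] open={R4,R5}
Final available[B] = 28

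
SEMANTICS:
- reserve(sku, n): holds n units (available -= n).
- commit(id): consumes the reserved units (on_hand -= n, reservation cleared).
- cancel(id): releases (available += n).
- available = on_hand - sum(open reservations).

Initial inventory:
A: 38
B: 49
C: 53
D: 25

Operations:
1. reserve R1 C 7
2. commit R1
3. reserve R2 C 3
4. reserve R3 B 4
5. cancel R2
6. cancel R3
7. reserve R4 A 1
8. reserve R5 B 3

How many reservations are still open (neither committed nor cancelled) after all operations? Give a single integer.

Answer: 2

Derivation:
Step 1: reserve R1 C 7 -> on_hand[A=38 B=49 C=53 D=25] avail[A=38 B=49 C=46 D=25] open={R1}
Step 2: commit R1 -> on_hand[A=38 B=49 C=46 D=25] avail[A=38 B=49 C=46 D=25] open={}
Step 3: reserve R2 C 3 -> on_hand[A=38 B=49 C=46 D=25] avail[A=38 B=49 C=43 D=25] open={R2}
Step 4: reserve R3 B 4 -> on_hand[A=38 B=49 C=46 D=25] avail[A=38 B=45 C=43 D=25] open={R2,R3}
Step 5: cancel R2 -> on_hand[A=38 B=49 C=46 D=25] avail[A=38 B=45 C=46 D=25] open={R3}
Step 6: cancel R3 -> on_hand[A=38 B=49 C=46 D=25] avail[A=38 B=49 C=46 D=25] open={}
Step 7: reserve R4 A 1 -> on_hand[A=38 B=49 C=46 D=25] avail[A=37 B=49 C=46 D=25] open={R4}
Step 8: reserve R5 B 3 -> on_hand[A=38 B=49 C=46 D=25] avail[A=37 B=46 C=46 D=25] open={R4,R5}
Open reservations: ['R4', 'R5'] -> 2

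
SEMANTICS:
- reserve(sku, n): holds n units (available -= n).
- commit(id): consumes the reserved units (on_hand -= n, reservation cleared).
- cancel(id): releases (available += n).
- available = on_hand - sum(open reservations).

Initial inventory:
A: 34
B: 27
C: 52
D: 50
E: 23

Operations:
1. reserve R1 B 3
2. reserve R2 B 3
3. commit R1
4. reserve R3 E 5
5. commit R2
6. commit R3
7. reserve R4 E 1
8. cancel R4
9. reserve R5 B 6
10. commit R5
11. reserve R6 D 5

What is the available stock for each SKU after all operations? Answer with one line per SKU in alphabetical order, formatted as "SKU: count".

Step 1: reserve R1 B 3 -> on_hand[A=34 B=27 C=52 D=50 E=23] avail[A=34 B=24 C=52 D=50 E=23] open={R1}
Step 2: reserve R2 B 3 -> on_hand[A=34 B=27 C=52 D=50 E=23] avail[A=34 B=21 C=52 D=50 E=23] open={R1,R2}
Step 3: commit R1 -> on_hand[A=34 B=24 C=52 D=50 E=23] avail[A=34 B=21 C=52 D=50 E=23] open={R2}
Step 4: reserve R3 E 5 -> on_hand[A=34 B=24 C=52 D=50 E=23] avail[A=34 B=21 C=52 D=50 E=18] open={R2,R3}
Step 5: commit R2 -> on_hand[A=34 B=21 C=52 D=50 E=23] avail[A=34 B=21 C=52 D=50 E=18] open={R3}
Step 6: commit R3 -> on_hand[A=34 B=21 C=52 D=50 E=18] avail[A=34 B=21 C=52 D=50 E=18] open={}
Step 7: reserve R4 E 1 -> on_hand[A=34 B=21 C=52 D=50 E=18] avail[A=34 B=21 C=52 D=50 E=17] open={R4}
Step 8: cancel R4 -> on_hand[A=34 B=21 C=52 D=50 E=18] avail[A=34 B=21 C=52 D=50 E=18] open={}
Step 9: reserve R5 B 6 -> on_hand[A=34 B=21 C=52 D=50 E=18] avail[A=34 B=15 C=52 D=50 E=18] open={R5}
Step 10: commit R5 -> on_hand[A=34 B=15 C=52 D=50 E=18] avail[A=34 B=15 C=52 D=50 E=18] open={}
Step 11: reserve R6 D 5 -> on_hand[A=34 B=15 C=52 D=50 E=18] avail[A=34 B=15 C=52 D=45 E=18] open={R6}

Answer: A: 34
B: 15
C: 52
D: 45
E: 18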